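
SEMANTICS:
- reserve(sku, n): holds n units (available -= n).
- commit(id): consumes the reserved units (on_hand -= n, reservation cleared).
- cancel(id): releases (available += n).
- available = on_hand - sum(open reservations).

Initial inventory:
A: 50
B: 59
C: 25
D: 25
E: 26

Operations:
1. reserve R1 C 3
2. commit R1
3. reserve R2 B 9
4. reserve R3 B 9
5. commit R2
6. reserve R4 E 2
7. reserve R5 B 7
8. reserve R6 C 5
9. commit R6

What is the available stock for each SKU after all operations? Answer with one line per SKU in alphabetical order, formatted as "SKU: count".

Step 1: reserve R1 C 3 -> on_hand[A=50 B=59 C=25 D=25 E=26] avail[A=50 B=59 C=22 D=25 E=26] open={R1}
Step 2: commit R1 -> on_hand[A=50 B=59 C=22 D=25 E=26] avail[A=50 B=59 C=22 D=25 E=26] open={}
Step 3: reserve R2 B 9 -> on_hand[A=50 B=59 C=22 D=25 E=26] avail[A=50 B=50 C=22 D=25 E=26] open={R2}
Step 4: reserve R3 B 9 -> on_hand[A=50 B=59 C=22 D=25 E=26] avail[A=50 B=41 C=22 D=25 E=26] open={R2,R3}
Step 5: commit R2 -> on_hand[A=50 B=50 C=22 D=25 E=26] avail[A=50 B=41 C=22 D=25 E=26] open={R3}
Step 6: reserve R4 E 2 -> on_hand[A=50 B=50 C=22 D=25 E=26] avail[A=50 B=41 C=22 D=25 E=24] open={R3,R4}
Step 7: reserve R5 B 7 -> on_hand[A=50 B=50 C=22 D=25 E=26] avail[A=50 B=34 C=22 D=25 E=24] open={R3,R4,R5}
Step 8: reserve R6 C 5 -> on_hand[A=50 B=50 C=22 D=25 E=26] avail[A=50 B=34 C=17 D=25 E=24] open={R3,R4,R5,R6}
Step 9: commit R6 -> on_hand[A=50 B=50 C=17 D=25 E=26] avail[A=50 B=34 C=17 D=25 E=24] open={R3,R4,R5}

Answer: A: 50
B: 34
C: 17
D: 25
E: 24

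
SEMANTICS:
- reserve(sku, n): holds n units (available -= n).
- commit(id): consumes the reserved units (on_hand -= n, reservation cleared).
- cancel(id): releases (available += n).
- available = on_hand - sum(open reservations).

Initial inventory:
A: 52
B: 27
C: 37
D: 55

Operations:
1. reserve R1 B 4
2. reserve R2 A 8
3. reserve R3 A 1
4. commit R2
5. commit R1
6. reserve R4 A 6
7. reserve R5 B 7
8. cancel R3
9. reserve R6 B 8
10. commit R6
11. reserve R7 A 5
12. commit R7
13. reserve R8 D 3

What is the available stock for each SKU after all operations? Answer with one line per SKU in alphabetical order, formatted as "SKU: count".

Answer: A: 33
B: 8
C: 37
D: 52

Derivation:
Step 1: reserve R1 B 4 -> on_hand[A=52 B=27 C=37 D=55] avail[A=52 B=23 C=37 D=55] open={R1}
Step 2: reserve R2 A 8 -> on_hand[A=52 B=27 C=37 D=55] avail[A=44 B=23 C=37 D=55] open={R1,R2}
Step 3: reserve R3 A 1 -> on_hand[A=52 B=27 C=37 D=55] avail[A=43 B=23 C=37 D=55] open={R1,R2,R3}
Step 4: commit R2 -> on_hand[A=44 B=27 C=37 D=55] avail[A=43 B=23 C=37 D=55] open={R1,R3}
Step 5: commit R1 -> on_hand[A=44 B=23 C=37 D=55] avail[A=43 B=23 C=37 D=55] open={R3}
Step 6: reserve R4 A 6 -> on_hand[A=44 B=23 C=37 D=55] avail[A=37 B=23 C=37 D=55] open={R3,R4}
Step 7: reserve R5 B 7 -> on_hand[A=44 B=23 C=37 D=55] avail[A=37 B=16 C=37 D=55] open={R3,R4,R5}
Step 8: cancel R3 -> on_hand[A=44 B=23 C=37 D=55] avail[A=38 B=16 C=37 D=55] open={R4,R5}
Step 9: reserve R6 B 8 -> on_hand[A=44 B=23 C=37 D=55] avail[A=38 B=8 C=37 D=55] open={R4,R5,R6}
Step 10: commit R6 -> on_hand[A=44 B=15 C=37 D=55] avail[A=38 B=8 C=37 D=55] open={R4,R5}
Step 11: reserve R7 A 5 -> on_hand[A=44 B=15 C=37 D=55] avail[A=33 B=8 C=37 D=55] open={R4,R5,R7}
Step 12: commit R7 -> on_hand[A=39 B=15 C=37 D=55] avail[A=33 B=8 C=37 D=55] open={R4,R5}
Step 13: reserve R8 D 3 -> on_hand[A=39 B=15 C=37 D=55] avail[A=33 B=8 C=37 D=52] open={R4,R5,R8}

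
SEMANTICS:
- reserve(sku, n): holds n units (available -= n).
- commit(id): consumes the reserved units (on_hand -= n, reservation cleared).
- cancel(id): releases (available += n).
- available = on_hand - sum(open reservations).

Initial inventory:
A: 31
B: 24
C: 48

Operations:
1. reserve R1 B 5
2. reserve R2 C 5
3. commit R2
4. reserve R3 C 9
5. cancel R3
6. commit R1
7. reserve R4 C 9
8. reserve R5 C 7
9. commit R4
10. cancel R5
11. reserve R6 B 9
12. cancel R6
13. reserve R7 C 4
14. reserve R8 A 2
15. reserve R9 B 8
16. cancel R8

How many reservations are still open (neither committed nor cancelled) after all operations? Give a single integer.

Step 1: reserve R1 B 5 -> on_hand[A=31 B=24 C=48] avail[A=31 B=19 C=48] open={R1}
Step 2: reserve R2 C 5 -> on_hand[A=31 B=24 C=48] avail[A=31 B=19 C=43] open={R1,R2}
Step 3: commit R2 -> on_hand[A=31 B=24 C=43] avail[A=31 B=19 C=43] open={R1}
Step 4: reserve R3 C 9 -> on_hand[A=31 B=24 C=43] avail[A=31 B=19 C=34] open={R1,R3}
Step 5: cancel R3 -> on_hand[A=31 B=24 C=43] avail[A=31 B=19 C=43] open={R1}
Step 6: commit R1 -> on_hand[A=31 B=19 C=43] avail[A=31 B=19 C=43] open={}
Step 7: reserve R4 C 9 -> on_hand[A=31 B=19 C=43] avail[A=31 B=19 C=34] open={R4}
Step 8: reserve R5 C 7 -> on_hand[A=31 B=19 C=43] avail[A=31 B=19 C=27] open={R4,R5}
Step 9: commit R4 -> on_hand[A=31 B=19 C=34] avail[A=31 B=19 C=27] open={R5}
Step 10: cancel R5 -> on_hand[A=31 B=19 C=34] avail[A=31 B=19 C=34] open={}
Step 11: reserve R6 B 9 -> on_hand[A=31 B=19 C=34] avail[A=31 B=10 C=34] open={R6}
Step 12: cancel R6 -> on_hand[A=31 B=19 C=34] avail[A=31 B=19 C=34] open={}
Step 13: reserve R7 C 4 -> on_hand[A=31 B=19 C=34] avail[A=31 B=19 C=30] open={R7}
Step 14: reserve R8 A 2 -> on_hand[A=31 B=19 C=34] avail[A=29 B=19 C=30] open={R7,R8}
Step 15: reserve R9 B 8 -> on_hand[A=31 B=19 C=34] avail[A=29 B=11 C=30] open={R7,R8,R9}
Step 16: cancel R8 -> on_hand[A=31 B=19 C=34] avail[A=31 B=11 C=30] open={R7,R9}
Open reservations: ['R7', 'R9'] -> 2

Answer: 2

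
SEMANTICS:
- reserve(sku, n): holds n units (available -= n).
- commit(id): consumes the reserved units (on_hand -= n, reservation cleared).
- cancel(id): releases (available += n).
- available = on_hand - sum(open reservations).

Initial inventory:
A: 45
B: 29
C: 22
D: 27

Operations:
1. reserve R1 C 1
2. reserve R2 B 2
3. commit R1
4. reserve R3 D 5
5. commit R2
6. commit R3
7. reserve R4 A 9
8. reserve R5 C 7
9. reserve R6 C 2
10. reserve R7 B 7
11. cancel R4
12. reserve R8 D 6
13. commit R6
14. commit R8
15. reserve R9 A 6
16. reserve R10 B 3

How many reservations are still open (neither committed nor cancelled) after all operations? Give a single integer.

Answer: 4

Derivation:
Step 1: reserve R1 C 1 -> on_hand[A=45 B=29 C=22 D=27] avail[A=45 B=29 C=21 D=27] open={R1}
Step 2: reserve R2 B 2 -> on_hand[A=45 B=29 C=22 D=27] avail[A=45 B=27 C=21 D=27] open={R1,R2}
Step 3: commit R1 -> on_hand[A=45 B=29 C=21 D=27] avail[A=45 B=27 C=21 D=27] open={R2}
Step 4: reserve R3 D 5 -> on_hand[A=45 B=29 C=21 D=27] avail[A=45 B=27 C=21 D=22] open={R2,R3}
Step 5: commit R2 -> on_hand[A=45 B=27 C=21 D=27] avail[A=45 B=27 C=21 D=22] open={R3}
Step 6: commit R3 -> on_hand[A=45 B=27 C=21 D=22] avail[A=45 B=27 C=21 D=22] open={}
Step 7: reserve R4 A 9 -> on_hand[A=45 B=27 C=21 D=22] avail[A=36 B=27 C=21 D=22] open={R4}
Step 8: reserve R5 C 7 -> on_hand[A=45 B=27 C=21 D=22] avail[A=36 B=27 C=14 D=22] open={R4,R5}
Step 9: reserve R6 C 2 -> on_hand[A=45 B=27 C=21 D=22] avail[A=36 B=27 C=12 D=22] open={R4,R5,R6}
Step 10: reserve R7 B 7 -> on_hand[A=45 B=27 C=21 D=22] avail[A=36 B=20 C=12 D=22] open={R4,R5,R6,R7}
Step 11: cancel R4 -> on_hand[A=45 B=27 C=21 D=22] avail[A=45 B=20 C=12 D=22] open={R5,R6,R7}
Step 12: reserve R8 D 6 -> on_hand[A=45 B=27 C=21 D=22] avail[A=45 B=20 C=12 D=16] open={R5,R6,R7,R8}
Step 13: commit R6 -> on_hand[A=45 B=27 C=19 D=22] avail[A=45 B=20 C=12 D=16] open={R5,R7,R8}
Step 14: commit R8 -> on_hand[A=45 B=27 C=19 D=16] avail[A=45 B=20 C=12 D=16] open={R5,R7}
Step 15: reserve R9 A 6 -> on_hand[A=45 B=27 C=19 D=16] avail[A=39 B=20 C=12 D=16] open={R5,R7,R9}
Step 16: reserve R10 B 3 -> on_hand[A=45 B=27 C=19 D=16] avail[A=39 B=17 C=12 D=16] open={R10,R5,R7,R9}
Open reservations: ['R10', 'R5', 'R7', 'R9'] -> 4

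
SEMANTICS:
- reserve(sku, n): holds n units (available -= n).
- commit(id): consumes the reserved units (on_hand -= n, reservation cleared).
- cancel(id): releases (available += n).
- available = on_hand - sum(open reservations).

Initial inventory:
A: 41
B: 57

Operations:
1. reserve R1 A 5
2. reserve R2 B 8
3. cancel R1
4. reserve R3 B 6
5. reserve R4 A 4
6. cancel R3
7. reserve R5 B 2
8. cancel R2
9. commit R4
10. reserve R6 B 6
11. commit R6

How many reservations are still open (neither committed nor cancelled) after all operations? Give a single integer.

Answer: 1

Derivation:
Step 1: reserve R1 A 5 -> on_hand[A=41 B=57] avail[A=36 B=57] open={R1}
Step 2: reserve R2 B 8 -> on_hand[A=41 B=57] avail[A=36 B=49] open={R1,R2}
Step 3: cancel R1 -> on_hand[A=41 B=57] avail[A=41 B=49] open={R2}
Step 4: reserve R3 B 6 -> on_hand[A=41 B=57] avail[A=41 B=43] open={R2,R3}
Step 5: reserve R4 A 4 -> on_hand[A=41 B=57] avail[A=37 B=43] open={R2,R3,R4}
Step 6: cancel R3 -> on_hand[A=41 B=57] avail[A=37 B=49] open={R2,R4}
Step 7: reserve R5 B 2 -> on_hand[A=41 B=57] avail[A=37 B=47] open={R2,R4,R5}
Step 8: cancel R2 -> on_hand[A=41 B=57] avail[A=37 B=55] open={R4,R5}
Step 9: commit R4 -> on_hand[A=37 B=57] avail[A=37 B=55] open={R5}
Step 10: reserve R6 B 6 -> on_hand[A=37 B=57] avail[A=37 B=49] open={R5,R6}
Step 11: commit R6 -> on_hand[A=37 B=51] avail[A=37 B=49] open={R5}
Open reservations: ['R5'] -> 1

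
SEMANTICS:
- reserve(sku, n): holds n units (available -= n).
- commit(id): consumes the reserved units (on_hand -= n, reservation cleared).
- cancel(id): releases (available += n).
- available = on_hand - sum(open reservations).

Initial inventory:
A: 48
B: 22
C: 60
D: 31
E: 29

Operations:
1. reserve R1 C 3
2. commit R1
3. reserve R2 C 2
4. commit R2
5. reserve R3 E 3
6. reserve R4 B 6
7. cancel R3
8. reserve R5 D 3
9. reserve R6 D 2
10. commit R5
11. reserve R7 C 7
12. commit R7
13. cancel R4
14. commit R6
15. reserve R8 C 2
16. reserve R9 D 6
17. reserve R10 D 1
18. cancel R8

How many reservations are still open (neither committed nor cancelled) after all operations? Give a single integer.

Answer: 2

Derivation:
Step 1: reserve R1 C 3 -> on_hand[A=48 B=22 C=60 D=31 E=29] avail[A=48 B=22 C=57 D=31 E=29] open={R1}
Step 2: commit R1 -> on_hand[A=48 B=22 C=57 D=31 E=29] avail[A=48 B=22 C=57 D=31 E=29] open={}
Step 3: reserve R2 C 2 -> on_hand[A=48 B=22 C=57 D=31 E=29] avail[A=48 B=22 C=55 D=31 E=29] open={R2}
Step 4: commit R2 -> on_hand[A=48 B=22 C=55 D=31 E=29] avail[A=48 B=22 C=55 D=31 E=29] open={}
Step 5: reserve R3 E 3 -> on_hand[A=48 B=22 C=55 D=31 E=29] avail[A=48 B=22 C=55 D=31 E=26] open={R3}
Step 6: reserve R4 B 6 -> on_hand[A=48 B=22 C=55 D=31 E=29] avail[A=48 B=16 C=55 D=31 E=26] open={R3,R4}
Step 7: cancel R3 -> on_hand[A=48 B=22 C=55 D=31 E=29] avail[A=48 B=16 C=55 D=31 E=29] open={R4}
Step 8: reserve R5 D 3 -> on_hand[A=48 B=22 C=55 D=31 E=29] avail[A=48 B=16 C=55 D=28 E=29] open={R4,R5}
Step 9: reserve R6 D 2 -> on_hand[A=48 B=22 C=55 D=31 E=29] avail[A=48 B=16 C=55 D=26 E=29] open={R4,R5,R6}
Step 10: commit R5 -> on_hand[A=48 B=22 C=55 D=28 E=29] avail[A=48 B=16 C=55 D=26 E=29] open={R4,R6}
Step 11: reserve R7 C 7 -> on_hand[A=48 B=22 C=55 D=28 E=29] avail[A=48 B=16 C=48 D=26 E=29] open={R4,R6,R7}
Step 12: commit R7 -> on_hand[A=48 B=22 C=48 D=28 E=29] avail[A=48 B=16 C=48 D=26 E=29] open={R4,R6}
Step 13: cancel R4 -> on_hand[A=48 B=22 C=48 D=28 E=29] avail[A=48 B=22 C=48 D=26 E=29] open={R6}
Step 14: commit R6 -> on_hand[A=48 B=22 C=48 D=26 E=29] avail[A=48 B=22 C=48 D=26 E=29] open={}
Step 15: reserve R8 C 2 -> on_hand[A=48 B=22 C=48 D=26 E=29] avail[A=48 B=22 C=46 D=26 E=29] open={R8}
Step 16: reserve R9 D 6 -> on_hand[A=48 B=22 C=48 D=26 E=29] avail[A=48 B=22 C=46 D=20 E=29] open={R8,R9}
Step 17: reserve R10 D 1 -> on_hand[A=48 B=22 C=48 D=26 E=29] avail[A=48 B=22 C=46 D=19 E=29] open={R10,R8,R9}
Step 18: cancel R8 -> on_hand[A=48 B=22 C=48 D=26 E=29] avail[A=48 B=22 C=48 D=19 E=29] open={R10,R9}
Open reservations: ['R10', 'R9'] -> 2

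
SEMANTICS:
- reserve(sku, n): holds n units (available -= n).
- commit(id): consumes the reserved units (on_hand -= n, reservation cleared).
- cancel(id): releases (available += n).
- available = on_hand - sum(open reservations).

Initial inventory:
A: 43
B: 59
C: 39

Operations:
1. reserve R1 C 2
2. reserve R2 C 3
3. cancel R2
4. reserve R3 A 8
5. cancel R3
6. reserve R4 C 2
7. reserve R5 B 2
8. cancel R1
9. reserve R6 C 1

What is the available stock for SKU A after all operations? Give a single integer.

Answer: 43

Derivation:
Step 1: reserve R1 C 2 -> on_hand[A=43 B=59 C=39] avail[A=43 B=59 C=37] open={R1}
Step 2: reserve R2 C 3 -> on_hand[A=43 B=59 C=39] avail[A=43 B=59 C=34] open={R1,R2}
Step 3: cancel R2 -> on_hand[A=43 B=59 C=39] avail[A=43 B=59 C=37] open={R1}
Step 4: reserve R3 A 8 -> on_hand[A=43 B=59 C=39] avail[A=35 B=59 C=37] open={R1,R3}
Step 5: cancel R3 -> on_hand[A=43 B=59 C=39] avail[A=43 B=59 C=37] open={R1}
Step 6: reserve R4 C 2 -> on_hand[A=43 B=59 C=39] avail[A=43 B=59 C=35] open={R1,R4}
Step 7: reserve R5 B 2 -> on_hand[A=43 B=59 C=39] avail[A=43 B=57 C=35] open={R1,R4,R5}
Step 8: cancel R1 -> on_hand[A=43 B=59 C=39] avail[A=43 B=57 C=37] open={R4,R5}
Step 9: reserve R6 C 1 -> on_hand[A=43 B=59 C=39] avail[A=43 B=57 C=36] open={R4,R5,R6}
Final available[A] = 43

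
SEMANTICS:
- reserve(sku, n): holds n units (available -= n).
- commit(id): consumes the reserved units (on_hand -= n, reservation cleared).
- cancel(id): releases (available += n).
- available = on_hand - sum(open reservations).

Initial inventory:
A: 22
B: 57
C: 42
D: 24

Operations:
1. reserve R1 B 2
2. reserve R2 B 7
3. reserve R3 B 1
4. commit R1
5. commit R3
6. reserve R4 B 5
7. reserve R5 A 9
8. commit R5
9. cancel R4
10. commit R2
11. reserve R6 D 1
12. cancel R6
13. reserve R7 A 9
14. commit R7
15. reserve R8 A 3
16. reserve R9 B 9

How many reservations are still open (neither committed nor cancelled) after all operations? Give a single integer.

Answer: 2

Derivation:
Step 1: reserve R1 B 2 -> on_hand[A=22 B=57 C=42 D=24] avail[A=22 B=55 C=42 D=24] open={R1}
Step 2: reserve R2 B 7 -> on_hand[A=22 B=57 C=42 D=24] avail[A=22 B=48 C=42 D=24] open={R1,R2}
Step 3: reserve R3 B 1 -> on_hand[A=22 B=57 C=42 D=24] avail[A=22 B=47 C=42 D=24] open={R1,R2,R3}
Step 4: commit R1 -> on_hand[A=22 B=55 C=42 D=24] avail[A=22 B=47 C=42 D=24] open={R2,R3}
Step 5: commit R3 -> on_hand[A=22 B=54 C=42 D=24] avail[A=22 B=47 C=42 D=24] open={R2}
Step 6: reserve R4 B 5 -> on_hand[A=22 B=54 C=42 D=24] avail[A=22 B=42 C=42 D=24] open={R2,R4}
Step 7: reserve R5 A 9 -> on_hand[A=22 B=54 C=42 D=24] avail[A=13 B=42 C=42 D=24] open={R2,R4,R5}
Step 8: commit R5 -> on_hand[A=13 B=54 C=42 D=24] avail[A=13 B=42 C=42 D=24] open={R2,R4}
Step 9: cancel R4 -> on_hand[A=13 B=54 C=42 D=24] avail[A=13 B=47 C=42 D=24] open={R2}
Step 10: commit R2 -> on_hand[A=13 B=47 C=42 D=24] avail[A=13 B=47 C=42 D=24] open={}
Step 11: reserve R6 D 1 -> on_hand[A=13 B=47 C=42 D=24] avail[A=13 B=47 C=42 D=23] open={R6}
Step 12: cancel R6 -> on_hand[A=13 B=47 C=42 D=24] avail[A=13 B=47 C=42 D=24] open={}
Step 13: reserve R7 A 9 -> on_hand[A=13 B=47 C=42 D=24] avail[A=4 B=47 C=42 D=24] open={R7}
Step 14: commit R7 -> on_hand[A=4 B=47 C=42 D=24] avail[A=4 B=47 C=42 D=24] open={}
Step 15: reserve R8 A 3 -> on_hand[A=4 B=47 C=42 D=24] avail[A=1 B=47 C=42 D=24] open={R8}
Step 16: reserve R9 B 9 -> on_hand[A=4 B=47 C=42 D=24] avail[A=1 B=38 C=42 D=24] open={R8,R9}
Open reservations: ['R8', 'R9'] -> 2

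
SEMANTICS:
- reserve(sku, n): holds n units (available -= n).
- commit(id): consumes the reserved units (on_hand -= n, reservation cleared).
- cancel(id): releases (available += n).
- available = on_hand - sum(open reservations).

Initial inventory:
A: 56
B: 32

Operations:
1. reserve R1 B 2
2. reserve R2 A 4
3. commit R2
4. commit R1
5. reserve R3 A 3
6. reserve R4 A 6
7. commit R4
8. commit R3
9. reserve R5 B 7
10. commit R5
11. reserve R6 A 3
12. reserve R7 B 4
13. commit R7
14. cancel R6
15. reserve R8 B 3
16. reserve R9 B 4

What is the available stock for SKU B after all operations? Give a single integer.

Answer: 12

Derivation:
Step 1: reserve R1 B 2 -> on_hand[A=56 B=32] avail[A=56 B=30] open={R1}
Step 2: reserve R2 A 4 -> on_hand[A=56 B=32] avail[A=52 B=30] open={R1,R2}
Step 3: commit R2 -> on_hand[A=52 B=32] avail[A=52 B=30] open={R1}
Step 4: commit R1 -> on_hand[A=52 B=30] avail[A=52 B=30] open={}
Step 5: reserve R3 A 3 -> on_hand[A=52 B=30] avail[A=49 B=30] open={R3}
Step 6: reserve R4 A 6 -> on_hand[A=52 B=30] avail[A=43 B=30] open={R3,R4}
Step 7: commit R4 -> on_hand[A=46 B=30] avail[A=43 B=30] open={R3}
Step 8: commit R3 -> on_hand[A=43 B=30] avail[A=43 B=30] open={}
Step 9: reserve R5 B 7 -> on_hand[A=43 B=30] avail[A=43 B=23] open={R5}
Step 10: commit R5 -> on_hand[A=43 B=23] avail[A=43 B=23] open={}
Step 11: reserve R6 A 3 -> on_hand[A=43 B=23] avail[A=40 B=23] open={R6}
Step 12: reserve R7 B 4 -> on_hand[A=43 B=23] avail[A=40 B=19] open={R6,R7}
Step 13: commit R7 -> on_hand[A=43 B=19] avail[A=40 B=19] open={R6}
Step 14: cancel R6 -> on_hand[A=43 B=19] avail[A=43 B=19] open={}
Step 15: reserve R8 B 3 -> on_hand[A=43 B=19] avail[A=43 B=16] open={R8}
Step 16: reserve R9 B 4 -> on_hand[A=43 B=19] avail[A=43 B=12] open={R8,R9}
Final available[B] = 12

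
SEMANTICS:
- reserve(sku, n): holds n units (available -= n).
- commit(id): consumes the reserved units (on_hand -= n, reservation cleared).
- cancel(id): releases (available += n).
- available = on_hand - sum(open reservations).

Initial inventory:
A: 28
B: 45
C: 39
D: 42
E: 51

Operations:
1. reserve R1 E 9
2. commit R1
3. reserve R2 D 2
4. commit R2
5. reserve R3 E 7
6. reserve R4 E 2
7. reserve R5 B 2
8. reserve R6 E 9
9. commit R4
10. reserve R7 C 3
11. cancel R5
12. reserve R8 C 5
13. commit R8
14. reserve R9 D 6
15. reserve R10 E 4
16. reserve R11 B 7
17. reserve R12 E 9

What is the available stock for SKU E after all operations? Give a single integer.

Step 1: reserve R1 E 9 -> on_hand[A=28 B=45 C=39 D=42 E=51] avail[A=28 B=45 C=39 D=42 E=42] open={R1}
Step 2: commit R1 -> on_hand[A=28 B=45 C=39 D=42 E=42] avail[A=28 B=45 C=39 D=42 E=42] open={}
Step 3: reserve R2 D 2 -> on_hand[A=28 B=45 C=39 D=42 E=42] avail[A=28 B=45 C=39 D=40 E=42] open={R2}
Step 4: commit R2 -> on_hand[A=28 B=45 C=39 D=40 E=42] avail[A=28 B=45 C=39 D=40 E=42] open={}
Step 5: reserve R3 E 7 -> on_hand[A=28 B=45 C=39 D=40 E=42] avail[A=28 B=45 C=39 D=40 E=35] open={R3}
Step 6: reserve R4 E 2 -> on_hand[A=28 B=45 C=39 D=40 E=42] avail[A=28 B=45 C=39 D=40 E=33] open={R3,R4}
Step 7: reserve R5 B 2 -> on_hand[A=28 B=45 C=39 D=40 E=42] avail[A=28 B=43 C=39 D=40 E=33] open={R3,R4,R5}
Step 8: reserve R6 E 9 -> on_hand[A=28 B=45 C=39 D=40 E=42] avail[A=28 B=43 C=39 D=40 E=24] open={R3,R4,R5,R6}
Step 9: commit R4 -> on_hand[A=28 B=45 C=39 D=40 E=40] avail[A=28 B=43 C=39 D=40 E=24] open={R3,R5,R6}
Step 10: reserve R7 C 3 -> on_hand[A=28 B=45 C=39 D=40 E=40] avail[A=28 B=43 C=36 D=40 E=24] open={R3,R5,R6,R7}
Step 11: cancel R5 -> on_hand[A=28 B=45 C=39 D=40 E=40] avail[A=28 B=45 C=36 D=40 E=24] open={R3,R6,R7}
Step 12: reserve R8 C 5 -> on_hand[A=28 B=45 C=39 D=40 E=40] avail[A=28 B=45 C=31 D=40 E=24] open={R3,R6,R7,R8}
Step 13: commit R8 -> on_hand[A=28 B=45 C=34 D=40 E=40] avail[A=28 B=45 C=31 D=40 E=24] open={R3,R6,R7}
Step 14: reserve R9 D 6 -> on_hand[A=28 B=45 C=34 D=40 E=40] avail[A=28 B=45 C=31 D=34 E=24] open={R3,R6,R7,R9}
Step 15: reserve R10 E 4 -> on_hand[A=28 B=45 C=34 D=40 E=40] avail[A=28 B=45 C=31 D=34 E=20] open={R10,R3,R6,R7,R9}
Step 16: reserve R11 B 7 -> on_hand[A=28 B=45 C=34 D=40 E=40] avail[A=28 B=38 C=31 D=34 E=20] open={R10,R11,R3,R6,R7,R9}
Step 17: reserve R12 E 9 -> on_hand[A=28 B=45 C=34 D=40 E=40] avail[A=28 B=38 C=31 D=34 E=11] open={R10,R11,R12,R3,R6,R7,R9}
Final available[E] = 11

Answer: 11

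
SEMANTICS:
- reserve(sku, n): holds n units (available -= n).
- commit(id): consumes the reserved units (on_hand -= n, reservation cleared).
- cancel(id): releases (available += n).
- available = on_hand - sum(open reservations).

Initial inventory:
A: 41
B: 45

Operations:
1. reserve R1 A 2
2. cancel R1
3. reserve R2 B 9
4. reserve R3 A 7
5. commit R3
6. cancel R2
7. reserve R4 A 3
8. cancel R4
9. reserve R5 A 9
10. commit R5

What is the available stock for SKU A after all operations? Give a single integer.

Step 1: reserve R1 A 2 -> on_hand[A=41 B=45] avail[A=39 B=45] open={R1}
Step 2: cancel R1 -> on_hand[A=41 B=45] avail[A=41 B=45] open={}
Step 3: reserve R2 B 9 -> on_hand[A=41 B=45] avail[A=41 B=36] open={R2}
Step 4: reserve R3 A 7 -> on_hand[A=41 B=45] avail[A=34 B=36] open={R2,R3}
Step 5: commit R3 -> on_hand[A=34 B=45] avail[A=34 B=36] open={R2}
Step 6: cancel R2 -> on_hand[A=34 B=45] avail[A=34 B=45] open={}
Step 7: reserve R4 A 3 -> on_hand[A=34 B=45] avail[A=31 B=45] open={R4}
Step 8: cancel R4 -> on_hand[A=34 B=45] avail[A=34 B=45] open={}
Step 9: reserve R5 A 9 -> on_hand[A=34 B=45] avail[A=25 B=45] open={R5}
Step 10: commit R5 -> on_hand[A=25 B=45] avail[A=25 B=45] open={}
Final available[A] = 25

Answer: 25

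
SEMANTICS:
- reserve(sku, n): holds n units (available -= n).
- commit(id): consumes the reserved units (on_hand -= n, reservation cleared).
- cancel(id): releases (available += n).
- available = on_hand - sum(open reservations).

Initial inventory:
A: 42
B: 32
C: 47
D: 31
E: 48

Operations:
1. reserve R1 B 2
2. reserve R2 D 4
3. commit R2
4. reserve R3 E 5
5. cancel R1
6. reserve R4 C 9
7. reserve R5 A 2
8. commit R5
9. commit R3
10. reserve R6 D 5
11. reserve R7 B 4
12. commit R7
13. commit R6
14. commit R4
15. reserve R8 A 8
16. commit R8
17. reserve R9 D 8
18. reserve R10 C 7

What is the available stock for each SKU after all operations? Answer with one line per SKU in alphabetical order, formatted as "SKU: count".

Step 1: reserve R1 B 2 -> on_hand[A=42 B=32 C=47 D=31 E=48] avail[A=42 B=30 C=47 D=31 E=48] open={R1}
Step 2: reserve R2 D 4 -> on_hand[A=42 B=32 C=47 D=31 E=48] avail[A=42 B=30 C=47 D=27 E=48] open={R1,R2}
Step 3: commit R2 -> on_hand[A=42 B=32 C=47 D=27 E=48] avail[A=42 B=30 C=47 D=27 E=48] open={R1}
Step 4: reserve R3 E 5 -> on_hand[A=42 B=32 C=47 D=27 E=48] avail[A=42 B=30 C=47 D=27 E=43] open={R1,R3}
Step 5: cancel R1 -> on_hand[A=42 B=32 C=47 D=27 E=48] avail[A=42 B=32 C=47 D=27 E=43] open={R3}
Step 6: reserve R4 C 9 -> on_hand[A=42 B=32 C=47 D=27 E=48] avail[A=42 B=32 C=38 D=27 E=43] open={R3,R4}
Step 7: reserve R5 A 2 -> on_hand[A=42 B=32 C=47 D=27 E=48] avail[A=40 B=32 C=38 D=27 E=43] open={R3,R4,R5}
Step 8: commit R5 -> on_hand[A=40 B=32 C=47 D=27 E=48] avail[A=40 B=32 C=38 D=27 E=43] open={R3,R4}
Step 9: commit R3 -> on_hand[A=40 B=32 C=47 D=27 E=43] avail[A=40 B=32 C=38 D=27 E=43] open={R4}
Step 10: reserve R6 D 5 -> on_hand[A=40 B=32 C=47 D=27 E=43] avail[A=40 B=32 C=38 D=22 E=43] open={R4,R6}
Step 11: reserve R7 B 4 -> on_hand[A=40 B=32 C=47 D=27 E=43] avail[A=40 B=28 C=38 D=22 E=43] open={R4,R6,R7}
Step 12: commit R7 -> on_hand[A=40 B=28 C=47 D=27 E=43] avail[A=40 B=28 C=38 D=22 E=43] open={R4,R6}
Step 13: commit R6 -> on_hand[A=40 B=28 C=47 D=22 E=43] avail[A=40 B=28 C=38 D=22 E=43] open={R4}
Step 14: commit R4 -> on_hand[A=40 B=28 C=38 D=22 E=43] avail[A=40 B=28 C=38 D=22 E=43] open={}
Step 15: reserve R8 A 8 -> on_hand[A=40 B=28 C=38 D=22 E=43] avail[A=32 B=28 C=38 D=22 E=43] open={R8}
Step 16: commit R8 -> on_hand[A=32 B=28 C=38 D=22 E=43] avail[A=32 B=28 C=38 D=22 E=43] open={}
Step 17: reserve R9 D 8 -> on_hand[A=32 B=28 C=38 D=22 E=43] avail[A=32 B=28 C=38 D=14 E=43] open={R9}
Step 18: reserve R10 C 7 -> on_hand[A=32 B=28 C=38 D=22 E=43] avail[A=32 B=28 C=31 D=14 E=43] open={R10,R9}

Answer: A: 32
B: 28
C: 31
D: 14
E: 43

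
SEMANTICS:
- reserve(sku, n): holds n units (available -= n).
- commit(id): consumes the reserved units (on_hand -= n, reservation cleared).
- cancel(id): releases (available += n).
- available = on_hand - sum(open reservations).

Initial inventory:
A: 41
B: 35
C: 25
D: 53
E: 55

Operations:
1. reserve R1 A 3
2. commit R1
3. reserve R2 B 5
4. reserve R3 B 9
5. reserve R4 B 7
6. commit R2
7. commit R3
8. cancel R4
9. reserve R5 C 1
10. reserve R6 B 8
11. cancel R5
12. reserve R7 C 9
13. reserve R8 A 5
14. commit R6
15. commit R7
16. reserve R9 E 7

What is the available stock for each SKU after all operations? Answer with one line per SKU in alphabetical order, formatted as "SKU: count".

Step 1: reserve R1 A 3 -> on_hand[A=41 B=35 C=25 D=53 E=55] avail[A=38 B=35 C=25 D=53 E=55] open={R1}
Step 2: commit R1 -> on_hand[A=38 B=35 C=25 D=53 E=55] avail[A=38 B=35 C=25 D=53 E=55] open={}
Step 3: reserve R2 B 5 -> on_hand[A=38 B=35 C=25 D=53 E=55] avail[A=38 B=30 C=25 D=53 E=55] open={R2}
Step 4: reserve R3 B 9 -> on_hand[A=38 B=35 C=25 D=53 E=55] avail[A=38 B=21 C=25 D=53 E=55] open={R2,R3}
Step 5: reserve R4 B 7 -> on_hand[A=38 B=35 C=25 D=53 E=55] avail[A=38 B=14 C=25 D=53 E=55] open={R2,R3,R4}
Step 6: commit R2 -> on_hand[A=38 B=30 C=25 D=53 E=55] avail[A=38 B=14 C=25 D=53 E=55] open={R3,R4}
Step 7: commit R3 -> on_hand[A=38 B=21 C=25 D=53 E=55] avail[A=38 B=14 C=25 D=53 E=55] open={R4}
Step 8: cancel R4 -> on_hand[A=38 B=21 C=25 D=53 E=55] avail[A=38 B=21 C=25 D=53 E=55] open={}
Step 9: reserve R5 C 1 -> on_hand[A=38 B=21 C=25 D=53 E=55] avail[A=38 B=21 C=24 D=53 E=55] open={R5}
Step 10: reserve R6 B 8 -> on_hand[A=38 B=21 C=25 D=53 E=55] avail[A=38 B=13 C=24 D=53 E=55] open={R5,R6}
Step 11: cancel R5 -> on_hand[A=38 B=21 C=25 D=53 E=55] avail[A=38 B=13 C=25 D=53 E=55] open={R6}
Step 12: reserve R7 C 9 -> on_hand[A=38 B=21 C=25 D=53 E=55] avail[A=38 B=13 C=16 D=53 E=55] open={R6,R7}
Step 13: reserve R8 A 5 -> on_hand[A=38 B=21 C=25 D=53 E=55] avail[A=33 B=13 C=16 D=53 E=55] open={R6,R7,R8}
Step 14: commit R6 -> on_hand[A=38 B=13 C=25 D=53 E=55] avail[A=33 B=13 C=16 D=53 E=55] open={R7,R8}
Step 15: commit R7 -> on_hand[A=38 B=13 C=16 D=53 E=55] avail[A=33 B=13 C=16 D=53 E=55] open={R8}
Step 16: reserve R9 E 7 -> on_hand[A=38 B=13 C=16 D=53 E=55] avail[A=33 B=13 C=16 D=53 E=48] open={R8,R9}

Answer: A: 33
B: 13
C: 16
D: 53
E: 48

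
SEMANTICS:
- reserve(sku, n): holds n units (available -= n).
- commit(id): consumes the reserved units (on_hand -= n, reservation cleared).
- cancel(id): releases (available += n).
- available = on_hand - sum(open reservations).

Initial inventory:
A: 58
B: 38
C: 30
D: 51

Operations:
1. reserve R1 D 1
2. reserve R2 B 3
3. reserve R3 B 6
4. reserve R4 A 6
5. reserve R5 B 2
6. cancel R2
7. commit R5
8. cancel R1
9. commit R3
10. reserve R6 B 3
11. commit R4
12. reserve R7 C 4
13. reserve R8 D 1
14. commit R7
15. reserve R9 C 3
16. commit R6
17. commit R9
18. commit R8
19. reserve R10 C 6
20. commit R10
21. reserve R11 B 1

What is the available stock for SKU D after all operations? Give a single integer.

Step 1: reserve R1 D 1 -> on_hand[A=58 B=38 C=30 D=51] avail[A=58 B=38 C=30 D=50] open={R1}
Step 2: reserve R2 B 3 -> on_hand[A=58 B=38 C=30 D=51] avail[A=58 B=35 C=30 D=50] open={R1,R2}
Step 3: reserve R3 B 6 -> on_hand[A=58 B=38 C=30 D=51] avail[A=58 B=29 C=30 D=50] open={R1,R2,R3}
Step 4: reserve R4 A 6 -> on_hand[A=58 B=38 C=30 D=51] avail[A=52 B=29 C=30 D=50] open={R1,R2,R3,R4}
Step 5: reserve R5 B 2 -> on_hand[A=58 B=38 C=30 D=51] avail[A=52 B=27 C=30 D=50] open={R1,R2,R3,R4,R5}
Step 6: cancel R2 -> on_hand[A=58 B=38 C=30 D=51] avail[A=52 B=30 C=30 D=50] open={R1,R3,R4,R5}
Step 7: commit R5 -> on_hand[A=58 B=36 C=30 D=51] avail[A=52 B=30 C=30 D=50] open={R1,R3,R4}
Step 8: cancel R1 -> on_hand[A=58 B=36 C=30 D=51] avail[A=52 B=30 C=30 D=51] open={R3,R4}
Step 9: commit R3 -> on_hand[A=58 B=30 C=30 D=51] avail[A=52 B=30 C=30 D=51] open={R4}
Step 10: reserve R6 B 3 -> on_hand[A=58 B=30 C=30 D=51] avail[A=52 B=27 C=30 D=51] open={R4,R6}
Step 11: commit R4 -> on_hand[A=52 B=30 C=30 D=51] avail[A=52 B=27 C=30 D=51] open={R6}
Step 12: reserve R7 C 4 -> on_hand[A=52 B=30 C=30 D=51] avail[A=52 B=27 C=26 D=51] open={R6,R7}
Step 13: reserve R8 D 1 -> on_hand[A=52 B=30 C=30 D=51] avail[A=52 B=27 C=26 D=50] open={R6,R7,R8}
Step 14: commit R7 -> on_hand[A=52 B=30 C=26 D=51] avail[A=52 B=27 C=26 D=50] open={R6,R8}
Step 15: reserve R9 C 3 -> on_hand[A=52 B=30 C=26 D=51] avail[A=52 B=27 C=23 D=50] open={R6,R8,R9}
Step 16: commit R6 -> on_hand[A=52 B=27 C=26 D=51] avail[A=52 B=27 C=23 D=50] open={R8,R9}
Step 17: commit R9 -> on_hand[A=52 B=27 C=23 D=51] avail[A=52 B=27 C=23 D=50] open={R8}
Step 18: commit R8 -> on_hand[A=52 B=27 C=23 D=50] avail[A=52 B=27 C=23 D=50] open={}
Step 19: reserve R10 C 6 -> on_hand[A=52 B=27 C=23 D=50] avail[A=52 B=27 C=17 D=50] open={R10}
Step 20: commit R10 -> on_hand[A=52 B=27 C=17 D=50] avail[A=52 B=27 C=17 D=50] open={}
Step 21: reserve R11 B 1 -> on_hand[A=52 B=27 C=17 D=50] avail[A=52 B=26 C=17 D=50] open={R11}
Final available[D] = 50

Answer: 50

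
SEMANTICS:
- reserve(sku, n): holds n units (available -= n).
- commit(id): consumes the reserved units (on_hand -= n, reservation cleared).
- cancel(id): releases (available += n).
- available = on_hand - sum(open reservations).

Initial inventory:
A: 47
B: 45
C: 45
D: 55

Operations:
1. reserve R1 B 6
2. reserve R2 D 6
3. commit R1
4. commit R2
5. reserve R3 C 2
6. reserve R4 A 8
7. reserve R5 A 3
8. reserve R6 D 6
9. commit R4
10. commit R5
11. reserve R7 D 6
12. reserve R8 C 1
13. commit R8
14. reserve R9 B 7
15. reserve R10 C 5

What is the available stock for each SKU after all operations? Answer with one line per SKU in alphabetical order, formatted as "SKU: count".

Step 1: reserve R1 B 6 -> on_hand[A=47 B=45 C=45 D=55] avail[A=47 B=39 C=45 D=55] open={R1}
Step 2: reserve R2 D 6 -> on_hand[A=47 B=45 C=45 D=55] avail[A=47 B=39 C=45 D=49] open={R1,R2}
Step 3: commit R1 -> on_hand[A=47 B=39 C=45 D=55] avail[A=47 B=39 C=45 D=49] open={R2}
Step 4: commit R2 -> on_hand[A=47 B=39 C=45 D=49] avail[A=47 B=39 C=45 D=49] open={}
Step 5: reserve R3 C 2 -> on_hand[A=47 B=39 C=45 D=49] avail[A=47 B=39 C=43 D=49] open={R3}
Step 6: reserve R4 A 8 -> on_hand[A=47 B=39 C=45 D=49] avail[A=39 B=39 C=43 D=49] open={R3,R4}
Step 7: reserve R5 A 3 -> on_hand[A=47 B=39 C=45 D=49] avail[A=36 B=39 C=43 D=49] open={R3,R4,R5}
Step 8: reserve R6 D 6 -> on_hand[A=47 B=39 C=45 D=49] avail[A=36 B=39 C=43 D=43] open={R3,R4,R5,R6}
Step 9: commit R4 -> on_hand[A=39 B=39 C=45 D=49] avail[A=36 B=39 C=43 D=43] open={R3,R5,R6}
Step 10: commit R5 -> on_hand[A=36 B=39 C=45 D=49] avail[A=36 B=39 C=43 D=43] open={R3,R6}
Step 11: reserve R7 D 6 -> on_hand[A=36 B=39 C=45 D=49] avail[A=36 B=39 C=43 D=37] open={R3,R6,R7}
Step 12: reserve R8 C 1 -> on_hand[A=36 B=39 C=45 D=49] avail[A=36 B=39 C=42 D=37] open={R3,R6,R7,R8}
Step 13: commit R8 -> on_hand[A=36 B=39 C=44 D=49] avail[A=36 B=39 C=42 D=37] open={R3,R6,R7}
Step 14: reserve R9 B 7 -> on_hand[A=36 B=39 C=44 D=49] avail[A=36 B=32 C=42 D=37] open={R3,R6,R7,R9}
Step 15: reserve R10 C 5 -> on_hand[A=36 B=39 C=44 D=49] avail[A=36 B=32 C=37 D=37] open={R10,R3,R6,R7,R9}

Answer: A: 36
B: 32
C: 37
D: 37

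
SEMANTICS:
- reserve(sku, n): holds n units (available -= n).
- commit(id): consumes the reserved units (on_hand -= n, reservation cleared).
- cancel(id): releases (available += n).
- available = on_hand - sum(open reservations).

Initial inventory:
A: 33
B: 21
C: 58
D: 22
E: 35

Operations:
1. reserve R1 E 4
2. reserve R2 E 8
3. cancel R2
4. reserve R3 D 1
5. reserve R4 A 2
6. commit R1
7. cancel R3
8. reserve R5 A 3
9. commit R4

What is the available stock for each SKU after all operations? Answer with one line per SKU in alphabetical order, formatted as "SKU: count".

Step 1: reserve R1 E 4 -> on_hand[A=33 B=21 C=58 D=22 E=35] avail[A=33 B=21 C=58 D=22 E=31] open={R1}
Step 2: reserve R2 E 8 -> on_hand[A=33 B=21 C=58 D=22 E=35] avail[A=33 B=21 C=58 D=22 E=23] open={R1,R2}
Step 3: cancel R2 -> on_hand[A=33 B=21 C=58 D=22 E=35] avail[A=33 B=21 C=58 D=22 E=31] open={R1}
Step 4: reserve R3 D 1 -> on_hand[A=33 B=21 C=58 D=22 E=35] avail[A=33 B=21 C=58 D=21 E=31] open={R1,R3}
Step 5: reserve R4 A 2 -> on_hand[A=33 B=21 C=58 D=22 E=35] avail[A=31 B=21 C=58 D=21 E=31] open={R1,R3,R4}
Step 6: commit R1 -> on_hand[A=33 B=21 C=58 D=22 E=31] avail[A=31 B=21 C=58 D=21 E=31] open={R3,R4}
Step 7: cancel R3 -> on_hand[A=33 B=21 C=58 D=22 E=31] avail[A=31 B=21 C=58 D=22 E=31] open={R4}
Step 8: reserve R5 A 3 -> on_hand[A=33 B=21 C=58 D=22 E=31] avail[A=28 B=21 C=58 D=22 E=31] open={R4,R5}
Step 9: commit R4 -> on_hand[A=31 B=21 C=58 D=22 E=31] avail[A=28 B=21 C=58 D=22 E=31] open={R5}

Answer: A: 28
B: 21
C: 58
D: 22
E: 31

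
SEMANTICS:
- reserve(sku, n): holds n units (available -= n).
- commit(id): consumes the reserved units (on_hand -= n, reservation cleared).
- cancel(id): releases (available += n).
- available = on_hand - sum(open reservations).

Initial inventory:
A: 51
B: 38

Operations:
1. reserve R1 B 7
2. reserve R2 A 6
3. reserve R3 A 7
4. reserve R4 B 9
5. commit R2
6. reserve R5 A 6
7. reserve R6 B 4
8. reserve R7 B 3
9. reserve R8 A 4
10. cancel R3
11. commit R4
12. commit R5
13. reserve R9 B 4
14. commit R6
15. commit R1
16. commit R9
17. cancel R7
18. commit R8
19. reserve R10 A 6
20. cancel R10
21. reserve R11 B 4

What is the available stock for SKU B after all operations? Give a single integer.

Step 1: reserve R1 B 7 -> on_hand[A=51 B=38] avail[A=51 B=31] open={R1}
Step 2: reserve R2 A 6 -> on_hand[A=51 B=38] avail[A=45 B=31] open={R1,R2}
Step 3: reserve R3 A 7 -> on_hand[A=51 B=38] avail[A=38 B=31] open={R1,R2,R3}
Step 4: reserve R4 B 9 -> on_hand[A=51 B=38] avail[A=38 B=22] open={R1,R2,R3,R4}
Step 5: commit R2 -> on_hand[A=45 B=38] avail[A=38 B=22] open={R1,R3,R4}
Step 6: reserve R5 A 6 -> on_hand[A=45 B=38] avail[A=32 B=22] open={R1,R3,R4,R5}
Step 7: reserve R6 B 4 -> on_hand[A=45 B=38] avail[A=32 B=18] open={R1,R3,R4,R5,R6}
Step 8: reserve R7 B 3 -> on_hand[A=45 B=38] avail[A=32 B=15] open={R1,R3,R4,R5,R6,R7}
Step 9: reserve R8 A 4 -> on_hand[A=45 B=38] avail[A=28 B=15] open={R1,R3,R4,R5,R6,R7,R8}
Step 10: cancel R3 -> on_hand[A=45 B=38] avail[A=35 B=15] open={R1,R4,R5,R6,R7,R8}
Step 11: commit R4 -> on_hand[A=45 B=29] avail[A=35 B=15] open={R1,R5,R6,R7,R8}
Step 12: commit R5 -> on_hand[A=39 B=29] avail[A=35 B=15] open={R1,R6,R7,R8}
Step 13: reserve R9 B 4 -> on_hand[A=39 B=29] avail[A=35 B=11] open={R1,R6,R7,R8,R9}
Step 14: commit R6 -> on_hand[A=39 B=25] avail[A=35 B=11] open={R1,R7,R8,R9}
Step 15: commit R1 -> on_hand[A=39 B=18] avail[A=35 B=11] open={R7,R8,R9}
Step 16: commit R9 -> on_hand[A=39 B=14] avail[A=35 B=11] open={R7,R8}
Step 17: cancel R7 -> on_hand[A=39 B=14] avail[A=35 B=14] open={R8}
Step 18: commit R8 -> on_hand[A=35 B=14] avail[A=35 B=14] open={}
Step 19: reserve R10 A 6 -> on_hand[A=35 B=14] avail[A=29 B=14] open={R10}
Step 20: cancel R10 -> on_hand[A=35 B=14] avail[A=35 B=14] open={}
Step 21: reserve R11 B 4 -> on_hand[A=35 B=14] avail[A=35 B=10] open={R11}
Final available[B] = 10

Answer: 10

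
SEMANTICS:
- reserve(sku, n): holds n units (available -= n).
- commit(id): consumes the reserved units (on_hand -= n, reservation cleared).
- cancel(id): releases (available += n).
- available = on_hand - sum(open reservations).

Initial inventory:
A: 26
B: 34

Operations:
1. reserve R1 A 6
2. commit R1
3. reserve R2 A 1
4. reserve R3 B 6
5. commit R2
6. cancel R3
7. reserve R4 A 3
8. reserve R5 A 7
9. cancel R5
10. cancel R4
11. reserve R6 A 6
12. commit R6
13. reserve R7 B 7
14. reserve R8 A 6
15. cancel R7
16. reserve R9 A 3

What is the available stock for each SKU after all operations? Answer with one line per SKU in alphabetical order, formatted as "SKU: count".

Answer: A: 4
B: 34

Derivation:
Step 1: reserve R1 A 6 -> on_hand[A=26 B=34] avail[A=20 B=34] open={R1}
Step 2: commit R1 -> on_hand[A=20 B=34] avail[A=20 B=34] open={}
Step 3: reserve R2 A 1 -> on_hand[A=20 B=34] avail[A=19 B=34] open={R2}
Step 4: reserve R3 B 6 -> on_hand[A=20 B=34] avail[A=19 B=28] open={R2,R3}
Step 5: commit R2 -> on_hand[A=19 B=34] avail[A=19 B=28] open={R3}
Step 6: cancel R3 -> on_hand[A=19 B=34] avail[A=19 B=34] open={}
Step 7: reserve R4 A 3 -> on_hand[A=19 B=34] avail[A=16 B=34] open={R4}
Step 8: reserve R5 A 7 -> on_hand[A=19 B=34] avail[A=9 B=34] open={R4,R5}
Step 9: cancel R5 -> on_hand[A=19 B=34] avail[A=16 B=34] open={R4}
Step 10: cancel R4 -> on_hand[A=19 B=34] avail[A=19 B=34] open={}
Step 11: reserve R6 A 6 -> on_hand[A=19 B=34] avail[A=13 B=34] open={R6}
Step 12: commit R6 -> on_hand[A=13 B=34] avail[A=13 B=34] open={}
Step 13: reserve R7 B 7 -> on_hand[A=13 B=34] avail[A=13 B=27] open={R7}
Step 14: reserve R8 A 6 -> on_hand[A=13 B=34] avail[A=7 B=27] open={R7,R8}
Step 15: cancel R7 -> on_hand[A=13 B=34] avail[A=7 B=34] open={R8}
Step 16: reserve R9 A 3 -> on_hand[A=13 B=34] avail[A=4 B=34] open={R8,R9}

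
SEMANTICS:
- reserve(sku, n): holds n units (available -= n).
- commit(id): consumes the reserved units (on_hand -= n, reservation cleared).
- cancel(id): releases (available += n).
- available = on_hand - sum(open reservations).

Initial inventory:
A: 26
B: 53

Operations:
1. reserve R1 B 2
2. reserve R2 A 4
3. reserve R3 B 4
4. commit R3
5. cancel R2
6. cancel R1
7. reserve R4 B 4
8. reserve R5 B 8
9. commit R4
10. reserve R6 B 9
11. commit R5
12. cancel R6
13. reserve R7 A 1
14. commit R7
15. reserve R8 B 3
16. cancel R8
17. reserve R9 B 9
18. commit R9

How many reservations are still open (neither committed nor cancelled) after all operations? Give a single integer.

Step 1: reserve R1 B 2 -> on_hand[A=26 B=53] avail[A=26 B=51] open={R1}
Step 2: reserve R2 A 4 -> on_hand[A=26 B=53] avail[A=22 B=51] open={R1,R2}
Step 3: reserve R3 B 4 -> on_hand[A=26 B=53] avail[A=22 B=47] open={R1,R2,R3}
Step 4: commit R3 -> on_hand[A=26 B=49] avail[A=22 B=47] open={R1,R2}
Step 5: cancel R2 -> on_hand[A=26 B=49] avail[A=26 B=47] open={R1}
Step 6: cancel R1 -> on_hand[A=26 B=49] avail[A=26 B=49] open={}
Step 7: reserve R4 B 4 -> on_hand[A=26 B=49] avail[A=26 B=45] open={R4}
Step 8: reserve R5 B 8 -> on_hand[A=26 B=49] avail[A=26 B=37] open={R4,R5}
Step 9: commit R4 -> on_hand[A=26 B=45] avail[A=26 B=37] open={R5}
Step 10: reserve R6 B 9 -> on_hand[A=26 B=45] avail[A=26 B=28] open={R5,R6}
Step 11: commit R5 -> on_hand[A=26 B=37] avail[A=26 B=28] open={R6}
Step 12: cancel R6 -> on_hand[A=26 B=37] avail[A=26 B=37] open={}
Step 13: reserve R7 A 1 -> on_hand[A=26 B=37] avail[A=25 B=37] open={R7}
Step 14: commit R7 -> on_hand[A=25 B=37] avail[A=25 B=37] open={}
Step 15: reserve R8 B 3 -> on_hand[A=25 B=37] avail[A=25 B=34] open={R8}
Step 16: cancel R8 -> on_hand[A=25 B=37] avail[A=25 B=37] open={}
Step 17: reserve R9 B 9 -> on_hand[A=25 B=37] avail[A=25 B=28] open={R9}
Step 18: commit R9 -> on_hand[A=25 B=28] avail[A=25 B=28] open={}
Open reservations: [] -> 0

Answer: 0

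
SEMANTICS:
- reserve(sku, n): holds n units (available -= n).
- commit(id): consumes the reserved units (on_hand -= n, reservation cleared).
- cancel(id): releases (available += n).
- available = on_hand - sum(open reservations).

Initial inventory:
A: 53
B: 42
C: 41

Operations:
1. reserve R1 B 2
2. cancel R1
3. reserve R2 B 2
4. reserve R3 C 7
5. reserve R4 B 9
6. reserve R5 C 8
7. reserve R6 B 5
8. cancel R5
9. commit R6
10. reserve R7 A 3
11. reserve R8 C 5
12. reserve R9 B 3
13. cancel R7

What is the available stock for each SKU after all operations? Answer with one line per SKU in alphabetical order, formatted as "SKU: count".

Step 1: reserve R1 B 2 -> on_hand[A=53 B=42 C=41] avail[A=53 B=40 C=41] open={R1}
Step 2: cancel R1 -> on_hand[A=53 B=42 C=41] avail[A=53 B=42 C=41] open={}
Step 3: reserve R2 B 2 -> on_hand[A=53 B=42 C=41] avail[A=53 B=40 C=41] open={R2}
Step 4: reserve R3 C 7 -> on_hand[A=53 B=42 C=41] avail[A=53 B=40 C=34] open={R2,R3}
Step 5: reserve R4 B 9 -> on_hand[A=53 B=42 C=41] avail[A=53 B=31 C=34] open={R2,R3,R4}
Step 6: reserve R5 C 8 -> on_hand[A=53 B=42 C=41] avail[A=53 B=31 C=26] open={R2,R3,R4,R5}
Step 7: reserve R6 B 5 -> on_hand[A=53 B=42 C=41] avail[A=53 B=26 C=26] open={R2,R3,R4,R5,R6}
Step 8: cancel R5 -> on_hand[A=53 B=42 C=41] avail[A=53 B=26 C=34] open={R2,R3,R4,R6}
Step 9: commit R6 -> on_hand[A=53 B=37 C=41] avail[A=53 B=26 C=34] open={R2,R3,R4}
Step 10: reserve R7 A 3 -> on_hand[A=53 B=37 C=41] avail[A=50 B=26 C=34] open={R2,R3,R4,R7}
Step 11: reserve R8 C 5 -> on_hand[A=53 B=37 C=41] avail[A=50 B=26 C=29] open={R2,R3,R4,R7,R8}
Step 12: reserve R9 B 3 -> on_hand[A=53 B=37 C=41] avail[A=50 B=23 C=29] open={R2,R3,R4,R7,R8,R9}
Step 13: cancel R7 -> on_hand[A=53 B=37 C=41] avail[A=53 B=23 C=29] open={R2,R3,R4,R8,R9}

Answer: A: 53
B: 23
C: 29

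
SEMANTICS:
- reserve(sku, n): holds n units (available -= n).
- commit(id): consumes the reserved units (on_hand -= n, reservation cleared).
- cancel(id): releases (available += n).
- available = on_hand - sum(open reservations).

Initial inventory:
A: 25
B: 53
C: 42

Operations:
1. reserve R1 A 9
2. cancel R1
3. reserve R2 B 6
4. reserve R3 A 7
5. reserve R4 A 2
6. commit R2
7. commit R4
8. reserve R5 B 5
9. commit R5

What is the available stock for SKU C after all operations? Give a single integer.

Answer: 42

Derivation:
Step 1: reserve R1 A 9 -> on_hand[A=25 B=53 C=42] avail[A=16 B=53 C=42] open={R1}
Step 2: cancel R1 -> on_hand[A=25 B=53 C=42] avail[A=25 B=53 C=42] open={}
Step 3: reserve R2 B 6 -> on_hand[A=25 B=53 C=42] avail[A=25 B=47 C=42] open={R2}
Step 4: reserve R3 A 7 -> on_hand[A=25 B=53 C=42] avail[A=18 B=47 C=42] open={R2,R3}
Step 5: reserve R4 A 2 -> on_hand[A=25 B=53 C=42] avail[A=16 B=47 C=42] open={R2,R3,R4}
Step 6: commit R2 -> on_hand[A=25 B=47 C=42] avail[A=16 B=47 C=42] open={R3,R4}
Step 7: commit R4 -> on_hand[A=23 B=47 C=42] avail[A=16 B=47 C=42] open={R3}
Step 8: reserve R5 B 5 -> on_hand[A=23 B=47 C=42] avail[A=16 B=42 C=42] open={R3,R5}
Step 9: commit R5 -> on_hand[A=23 B=42 C=42] avail[A=16 B=42 C=42] open={R3}
Final available[C] = 42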